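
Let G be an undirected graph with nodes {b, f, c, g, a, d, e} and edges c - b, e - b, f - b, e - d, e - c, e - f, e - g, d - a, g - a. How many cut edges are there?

The edges on the cycle e-d-a-g-e are not bridges since each lies on that cycle.
Every edge lies on some cycle, so there are no bridges.

0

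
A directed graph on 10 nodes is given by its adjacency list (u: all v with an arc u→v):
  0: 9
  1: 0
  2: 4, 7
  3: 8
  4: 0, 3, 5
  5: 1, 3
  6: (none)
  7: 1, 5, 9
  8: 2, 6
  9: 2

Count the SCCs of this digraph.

2

{0, 1, 2, 3, 4, 5, 7, 8, 9} are all mutually reachable — one SCC of size 9.
{6} is an SCC by itself.
That gives 2 strongly connected components.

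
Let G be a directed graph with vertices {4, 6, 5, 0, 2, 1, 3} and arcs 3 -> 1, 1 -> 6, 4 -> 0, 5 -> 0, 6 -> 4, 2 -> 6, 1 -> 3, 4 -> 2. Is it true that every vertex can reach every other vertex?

There is no directed path from 5 to 1, so the graph is not strongly connected.

No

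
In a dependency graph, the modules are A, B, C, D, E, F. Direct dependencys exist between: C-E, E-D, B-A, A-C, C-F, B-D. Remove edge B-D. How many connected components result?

B and D are still connected via B-A-C-E-D, so the component count stays at 1.

1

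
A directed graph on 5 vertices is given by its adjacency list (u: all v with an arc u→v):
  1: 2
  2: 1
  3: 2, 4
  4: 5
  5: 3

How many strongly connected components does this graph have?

2

{3, 4, 5} are all mutually reachable — one SCC of size 3.
{1, 2} are all mutually reachable — one SCC of size 2.
That gives 2 strongly connected components.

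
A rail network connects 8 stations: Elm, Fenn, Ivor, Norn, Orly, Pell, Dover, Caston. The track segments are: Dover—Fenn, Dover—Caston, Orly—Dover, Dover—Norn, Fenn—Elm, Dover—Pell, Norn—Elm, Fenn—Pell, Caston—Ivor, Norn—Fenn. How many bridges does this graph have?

3

The edges on the cycle Norn-Fenn-Elm-Norn are not bridges since each lies on that cycle.
But removing Caston—Dover disconnects Caston from Dover; removing Dover—Orly disconnects Dover from Orly; removing Caston—Ivor disconnects Caston from Ivor — these are bridges.
That makes 3 bridges.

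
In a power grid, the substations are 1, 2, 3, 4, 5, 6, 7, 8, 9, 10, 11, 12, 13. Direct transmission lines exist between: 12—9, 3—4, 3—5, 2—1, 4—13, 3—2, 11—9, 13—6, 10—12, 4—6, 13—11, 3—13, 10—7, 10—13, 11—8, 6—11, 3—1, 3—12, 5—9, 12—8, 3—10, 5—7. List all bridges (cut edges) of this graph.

The edges on the cycle 3-2-1-3 are not bridges since each lies on that cycle.
Every edge lies on some cycle, so there are no bridges.

none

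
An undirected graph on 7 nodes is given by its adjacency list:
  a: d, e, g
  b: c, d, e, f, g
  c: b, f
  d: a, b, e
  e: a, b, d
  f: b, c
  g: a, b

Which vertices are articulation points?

Removing b increases the component count from 1 to 2, so b is a cut vertex.
By contrast removing g leaves 1 component; it is not a cut vertex. No other vertex is a cut vertex either.

b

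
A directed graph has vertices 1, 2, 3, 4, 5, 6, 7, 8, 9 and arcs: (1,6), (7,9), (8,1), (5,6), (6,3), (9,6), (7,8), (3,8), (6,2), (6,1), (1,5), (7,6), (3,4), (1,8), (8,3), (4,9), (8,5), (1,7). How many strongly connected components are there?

2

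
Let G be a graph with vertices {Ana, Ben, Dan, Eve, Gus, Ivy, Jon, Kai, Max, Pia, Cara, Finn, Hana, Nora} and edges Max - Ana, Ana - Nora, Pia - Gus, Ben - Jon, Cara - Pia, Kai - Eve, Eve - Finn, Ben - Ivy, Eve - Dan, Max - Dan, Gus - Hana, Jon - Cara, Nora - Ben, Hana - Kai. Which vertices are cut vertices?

Ben, Eve

Removing Ben increases the component count from 1 to 2, so Ben is a cut vertex.
Removing Eve increases the component count from 1 to 2, so Eve is a cut vertex.
By contrast removing Ana leaves 1 component; it is not a cut vertex. No other vertex is a cut vertex either.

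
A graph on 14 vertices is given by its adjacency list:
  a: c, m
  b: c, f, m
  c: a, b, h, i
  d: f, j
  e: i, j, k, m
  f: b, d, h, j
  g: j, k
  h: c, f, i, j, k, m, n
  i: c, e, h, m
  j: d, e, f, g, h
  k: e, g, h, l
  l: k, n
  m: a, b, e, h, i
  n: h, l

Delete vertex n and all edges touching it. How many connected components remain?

1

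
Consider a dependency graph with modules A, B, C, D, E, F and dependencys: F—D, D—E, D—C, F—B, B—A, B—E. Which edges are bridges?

The edges on the cycle F-D-E-B-F are not bridges since each lies on that cycle.
But removing A—B disconnects A from B; removing C—D disconnects C from D — these are bridges.

A-B, C-D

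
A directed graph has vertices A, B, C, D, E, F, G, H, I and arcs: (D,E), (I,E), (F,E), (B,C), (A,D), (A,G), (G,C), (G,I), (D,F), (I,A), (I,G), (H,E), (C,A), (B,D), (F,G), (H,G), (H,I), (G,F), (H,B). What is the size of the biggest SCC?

{A, C, D, F, G, I} are all mutually reachable — one SCC of size 6.
{E} is an SCC by itself.
{H} is an SCC by itself.
{B} is an SCC by itself.
The largest has 6 vertices.

6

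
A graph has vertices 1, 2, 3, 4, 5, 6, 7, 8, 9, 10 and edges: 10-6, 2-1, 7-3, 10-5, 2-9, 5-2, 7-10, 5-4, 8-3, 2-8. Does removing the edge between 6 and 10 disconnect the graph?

Yes

Removing 6-10 leaves no path between 6 and 10: the component count goes from 1 to 2. So it is a bridge.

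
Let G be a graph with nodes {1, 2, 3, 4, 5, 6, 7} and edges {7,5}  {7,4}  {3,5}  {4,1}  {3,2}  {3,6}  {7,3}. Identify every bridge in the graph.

The edges on the cycle 7-3-5-7 are not bridges since each lies on that cycle.
But removing 3—6 disconnects 3 from 6; removing 3—2 disconnects 3 from 2; removing 4—1 disconnects 4 from 1; removing 7—4 disconnects 7 from 4 — these are bridges.

1-4, 2-3, 3-6, 4-7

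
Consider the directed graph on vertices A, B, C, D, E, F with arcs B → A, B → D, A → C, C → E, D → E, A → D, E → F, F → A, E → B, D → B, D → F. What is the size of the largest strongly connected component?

6

{A, B, C, D, E, F} are all mutually reachable — one SCC of size 6.
The largest has 6 vertices.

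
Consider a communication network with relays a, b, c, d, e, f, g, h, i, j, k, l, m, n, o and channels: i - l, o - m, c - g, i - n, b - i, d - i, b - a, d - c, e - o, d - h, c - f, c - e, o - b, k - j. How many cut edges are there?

8

The edges on the cycle d-c-e-o-b-i-d are not bridges since each lies on that cycle.
But removing k - j disconnects k from j; removing c - g disconnects c from g; removing c - f disconnects c from f; removing l - i disconnects l from i — these are bridges.
In total 8 edges are bridges.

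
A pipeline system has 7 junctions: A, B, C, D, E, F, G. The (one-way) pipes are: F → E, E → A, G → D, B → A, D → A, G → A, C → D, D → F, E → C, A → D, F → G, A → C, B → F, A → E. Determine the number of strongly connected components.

2

{A, C, D, E, F, G} are all mutually reachable — one SCC of size 6.
{B} is an SCC by itself.
That gives 2 strongly connected components.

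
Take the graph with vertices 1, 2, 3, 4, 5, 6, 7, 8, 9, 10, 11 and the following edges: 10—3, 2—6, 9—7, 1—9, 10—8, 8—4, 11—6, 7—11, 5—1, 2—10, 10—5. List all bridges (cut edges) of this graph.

The edges on the cycle 2-10-5-1-9-7-11-6-2 are not bridges since each lies on that cycle.
But removing 3—10 disconnects 3 from 10; removing 10—8 disconnects 10 from 8; removing 8—4 disconnects 8 from 4 — these are bridges.

10-3, 10-8, 4-8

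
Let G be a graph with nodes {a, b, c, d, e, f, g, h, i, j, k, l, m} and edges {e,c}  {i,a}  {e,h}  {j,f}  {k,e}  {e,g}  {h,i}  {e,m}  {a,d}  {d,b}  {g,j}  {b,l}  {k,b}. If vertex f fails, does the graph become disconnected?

Deleting f leaves 1 component (was 1), so f is not a cut vertex.

No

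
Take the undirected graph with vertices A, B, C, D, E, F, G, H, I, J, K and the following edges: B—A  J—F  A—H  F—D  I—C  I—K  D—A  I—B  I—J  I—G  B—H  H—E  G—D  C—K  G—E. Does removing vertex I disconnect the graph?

Yes

Deleting I raises the number of components from 1 to 2, so I is a cut vertex.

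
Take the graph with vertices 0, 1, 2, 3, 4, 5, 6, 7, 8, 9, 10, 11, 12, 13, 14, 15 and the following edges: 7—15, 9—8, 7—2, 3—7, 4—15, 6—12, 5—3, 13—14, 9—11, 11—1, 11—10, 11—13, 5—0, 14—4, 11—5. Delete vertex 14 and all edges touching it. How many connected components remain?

2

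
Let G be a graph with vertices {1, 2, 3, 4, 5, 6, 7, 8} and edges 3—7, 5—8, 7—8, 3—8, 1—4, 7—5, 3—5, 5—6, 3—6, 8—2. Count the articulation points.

1

Removing 8 increases the component count from 2 to 3, so 8 is a cut vertex.
By contrast removing 2 leaves 2 components; it is not a cut vertex. No other vertex is a cut vertex either.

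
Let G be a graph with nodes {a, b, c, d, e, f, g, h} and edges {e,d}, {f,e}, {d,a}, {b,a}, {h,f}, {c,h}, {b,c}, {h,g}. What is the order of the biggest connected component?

Starting from a we can reach a, b, c, d, e, f, g, h. That is one component of size 8.
The largest has 8 vertices.

8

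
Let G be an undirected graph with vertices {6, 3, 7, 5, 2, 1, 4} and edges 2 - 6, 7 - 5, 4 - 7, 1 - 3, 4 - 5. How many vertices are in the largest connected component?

Starting from 1 we can reach 1, 3. That is one component of size 2.
Starting from 2 we can reach 2, 6. That is one component of size 2.
Starting from 4 we can reach 4, 5, 7. That is one component of size 3.
The largest has 3 vertices.

3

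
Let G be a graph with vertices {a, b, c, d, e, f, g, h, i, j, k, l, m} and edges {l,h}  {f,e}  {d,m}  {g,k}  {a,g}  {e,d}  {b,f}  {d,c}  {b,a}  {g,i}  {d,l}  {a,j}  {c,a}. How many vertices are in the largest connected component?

13

Starting from a we can reach a, b, c, d, e, f, g, h, i, j, k, l, m. That is one component of size 13.
The largest has 13 vertices.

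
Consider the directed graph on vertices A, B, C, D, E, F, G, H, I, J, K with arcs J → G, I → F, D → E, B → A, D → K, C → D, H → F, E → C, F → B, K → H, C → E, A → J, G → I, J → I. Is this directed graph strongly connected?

No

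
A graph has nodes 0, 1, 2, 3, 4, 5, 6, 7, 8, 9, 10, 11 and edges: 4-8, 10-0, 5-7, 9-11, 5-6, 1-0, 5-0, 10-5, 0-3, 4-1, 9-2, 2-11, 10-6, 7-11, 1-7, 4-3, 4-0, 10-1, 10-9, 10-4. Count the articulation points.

Removing 4 increases the component count from 1 to 2, so 4 is a cut vertex.
By contrast removing 6 leaves 1 component; it is not a cut vertex. No other vertex is a cut vertex either.

1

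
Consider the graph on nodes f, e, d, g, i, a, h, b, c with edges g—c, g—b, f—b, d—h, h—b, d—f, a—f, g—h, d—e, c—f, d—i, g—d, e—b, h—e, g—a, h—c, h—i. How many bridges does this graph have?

The edges on the cycle g-d-f-b-g are not bridges since each lies on that cycle.
Every edge lies on some cycle, so there are no bridges.

0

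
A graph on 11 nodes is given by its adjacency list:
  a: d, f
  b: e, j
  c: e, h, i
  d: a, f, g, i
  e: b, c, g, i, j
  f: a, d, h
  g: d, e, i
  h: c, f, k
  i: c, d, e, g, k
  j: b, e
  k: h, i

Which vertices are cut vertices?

e

Removing e increases the component count from 1 to 2, so e is a cut vertex.
By contrast removing g leaves 1 component; it is not a cut vertex. No other vertex is a cut vertex either.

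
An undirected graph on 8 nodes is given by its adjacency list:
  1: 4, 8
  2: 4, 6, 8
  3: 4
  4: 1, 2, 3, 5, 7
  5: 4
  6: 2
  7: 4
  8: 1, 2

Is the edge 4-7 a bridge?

Removing 4-7 leaves no path between 4 and 7: the component count goes from 1 to 2. So it is a bridge.

Yes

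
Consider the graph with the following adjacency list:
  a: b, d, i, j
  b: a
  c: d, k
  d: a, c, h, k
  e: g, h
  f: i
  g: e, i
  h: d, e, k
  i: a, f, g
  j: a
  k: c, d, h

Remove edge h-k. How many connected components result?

h and k are still connected via h-d-k, so the component count stays at 1.

1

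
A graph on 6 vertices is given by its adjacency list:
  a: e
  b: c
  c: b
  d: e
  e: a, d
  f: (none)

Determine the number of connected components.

f is isolated — a component by itself.
Starting from b we can reach b, c. That is one component of size 2.
Starting from a we can reach a, d, e. That is one component of size 3.
Total: 3 components.

3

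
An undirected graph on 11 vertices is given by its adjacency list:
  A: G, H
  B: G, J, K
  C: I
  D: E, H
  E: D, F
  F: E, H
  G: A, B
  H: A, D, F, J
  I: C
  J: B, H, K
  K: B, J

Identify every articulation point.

Removing H increases the component count from 2 to 3, so H is a cut vertex.
By contrast removing K leaves 2 components; it is not a cut vertex. No other vertex is a cut vertex either.

H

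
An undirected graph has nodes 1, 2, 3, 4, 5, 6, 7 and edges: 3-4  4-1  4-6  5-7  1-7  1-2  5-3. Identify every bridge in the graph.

1-2, 4-6

The edges on the cycle 5-3-4-1-7-5 are not bridges since each lies on that cycle.
But removing 1-2 disconnects 1 from 2; removing 4-6 disconnects 4 from 6 — these are bridges.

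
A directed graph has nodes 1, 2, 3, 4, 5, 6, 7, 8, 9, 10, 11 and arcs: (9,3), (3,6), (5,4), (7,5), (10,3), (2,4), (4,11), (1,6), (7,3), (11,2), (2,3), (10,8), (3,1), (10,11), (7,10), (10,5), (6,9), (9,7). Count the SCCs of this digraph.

2

{1, 2, 3, 4, 5, 6, 7, 9, 10, 11} are all mutually reachable — one SCC of size 10.
{8} is an SCC by itself.
That gives 2 strongly connected components.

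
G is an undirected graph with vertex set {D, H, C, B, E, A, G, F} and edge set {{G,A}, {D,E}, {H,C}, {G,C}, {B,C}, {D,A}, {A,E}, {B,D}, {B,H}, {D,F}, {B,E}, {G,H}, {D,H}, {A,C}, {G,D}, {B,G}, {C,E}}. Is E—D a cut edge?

After removing E—D, the path E-B-D still connects them, so the edge is not a bridge.

No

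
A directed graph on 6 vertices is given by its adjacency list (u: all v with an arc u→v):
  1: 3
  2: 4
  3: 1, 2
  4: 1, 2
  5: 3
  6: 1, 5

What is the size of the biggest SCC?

{1, 2, 3, 4} are all mutually reachable — one SCC of size 4.
{6} is an SCC by itself.
{5} is an SCC by itself.
The largest has 4 vertices.

4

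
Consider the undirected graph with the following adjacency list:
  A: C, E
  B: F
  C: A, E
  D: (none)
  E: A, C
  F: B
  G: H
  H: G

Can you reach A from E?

From E we can reach A, C, E, which includes A.

Yes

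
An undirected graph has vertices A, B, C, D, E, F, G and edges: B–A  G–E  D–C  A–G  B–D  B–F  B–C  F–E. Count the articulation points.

1

Removing B increases the component count from 1 to 2, so B is a cut vertex.
By contrast removing A leaves 1 component; it is not a cut vertex. No other vertex is a cut vertex either.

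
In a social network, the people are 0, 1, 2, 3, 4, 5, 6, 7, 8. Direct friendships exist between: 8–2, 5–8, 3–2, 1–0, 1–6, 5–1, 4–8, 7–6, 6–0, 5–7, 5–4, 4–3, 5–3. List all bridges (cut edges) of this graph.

none

The edges on the cycle 5-4-3-5 are not bridges since each lies on that cycle.
Every edge lies on some cycle, so there are no bridges.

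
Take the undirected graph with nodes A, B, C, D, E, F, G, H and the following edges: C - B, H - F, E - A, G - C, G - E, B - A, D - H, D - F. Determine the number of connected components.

2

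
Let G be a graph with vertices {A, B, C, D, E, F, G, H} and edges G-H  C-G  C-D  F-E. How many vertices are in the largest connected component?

4

A is isolated — a component by itself.
B is isolated — a component by itself.
Starting from E we can reach E, F. That is one component of size 2.
Starting from C we can reach C, D, G, H. That is one component of size 4.
The largest has 4 vertices.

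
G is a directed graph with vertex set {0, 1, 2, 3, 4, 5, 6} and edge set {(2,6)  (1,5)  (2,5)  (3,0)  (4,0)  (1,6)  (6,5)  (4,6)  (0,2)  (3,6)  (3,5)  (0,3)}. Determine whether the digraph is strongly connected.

There is no directed path from 4 to 1, so the graph is not strongly connected.

No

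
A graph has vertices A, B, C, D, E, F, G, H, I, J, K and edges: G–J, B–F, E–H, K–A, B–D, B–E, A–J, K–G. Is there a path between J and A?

Yes

From J we can reach A, G, J, K, which includes A.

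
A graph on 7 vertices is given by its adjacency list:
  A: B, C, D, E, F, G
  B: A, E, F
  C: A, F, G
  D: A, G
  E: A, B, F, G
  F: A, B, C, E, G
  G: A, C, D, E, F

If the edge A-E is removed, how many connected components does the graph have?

1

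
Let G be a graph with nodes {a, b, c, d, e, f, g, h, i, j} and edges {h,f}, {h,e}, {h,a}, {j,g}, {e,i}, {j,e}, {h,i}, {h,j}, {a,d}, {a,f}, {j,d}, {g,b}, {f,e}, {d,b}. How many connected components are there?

c is isolated — a component by itself.
Starting from a we can reach a, b, d, e, f, g, h, i, j. That is one component of size 9.
Total: 2 components.

2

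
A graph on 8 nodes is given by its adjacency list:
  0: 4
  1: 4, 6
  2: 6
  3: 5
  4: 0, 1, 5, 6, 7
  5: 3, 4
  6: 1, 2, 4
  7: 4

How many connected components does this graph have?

Starting from 0 we can reach 0, 1, 2, 3, 4, 5, 6, 7. That is one component of size 8.
Total: 1 component.

1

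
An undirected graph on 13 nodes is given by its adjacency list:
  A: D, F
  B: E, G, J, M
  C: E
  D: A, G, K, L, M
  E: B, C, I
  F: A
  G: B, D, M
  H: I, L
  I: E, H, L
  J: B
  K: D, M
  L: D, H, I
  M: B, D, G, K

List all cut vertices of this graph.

A, B, D, E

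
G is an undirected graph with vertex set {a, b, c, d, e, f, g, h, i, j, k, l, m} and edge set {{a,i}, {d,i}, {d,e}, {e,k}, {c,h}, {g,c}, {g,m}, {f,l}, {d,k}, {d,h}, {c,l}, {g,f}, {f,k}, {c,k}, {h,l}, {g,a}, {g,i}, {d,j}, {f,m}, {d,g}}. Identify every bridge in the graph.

d-j

The edges on the cycle g-f-l-h-c-g are not bridges since each lies on that cycle.
But removing d - j disconnects d from j — this is a bridge.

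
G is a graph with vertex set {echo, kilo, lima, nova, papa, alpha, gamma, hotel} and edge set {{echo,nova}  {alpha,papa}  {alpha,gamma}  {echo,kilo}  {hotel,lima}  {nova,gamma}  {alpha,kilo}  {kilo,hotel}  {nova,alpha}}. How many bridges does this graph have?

3

The edges on the cycle nova-alpha-gamma-nova are not bridges since each lies on that cycle.
But removing lima - hotel disconnects lima from hotel; removing kilo - hotel disconnects kilo from hotel; removing papa - alpha disconnects papa from alpha — these are bridges.
That makes 3 bridges.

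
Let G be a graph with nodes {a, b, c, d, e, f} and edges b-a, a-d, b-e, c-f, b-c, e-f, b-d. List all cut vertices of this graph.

Removing b increases the component count from 1 to 2, so b is a cut vertex.
By contrast removing c leaves 1 component; it is not a cut vertex. No other vertex is a cut vertex either.

b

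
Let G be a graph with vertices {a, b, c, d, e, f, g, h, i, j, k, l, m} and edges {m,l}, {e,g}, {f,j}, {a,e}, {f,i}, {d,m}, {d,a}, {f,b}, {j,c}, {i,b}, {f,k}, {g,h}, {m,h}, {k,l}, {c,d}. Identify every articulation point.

f

Removing f increases the component count from 1 to 2, so f is a cut vertex.
By contrast removing c leaves 1 component; it is not a cut vertex. No other vertex is a cut vertex either.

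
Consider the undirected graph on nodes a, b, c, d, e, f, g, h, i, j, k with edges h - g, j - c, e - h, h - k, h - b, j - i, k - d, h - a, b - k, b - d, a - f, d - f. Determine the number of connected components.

Starting from c we can reach c, i, j. That is one component of size 3.
Starting from a we can reach a, b, d, e, f, g, h, k. That is one component of size 8.
Total: 2 components.

2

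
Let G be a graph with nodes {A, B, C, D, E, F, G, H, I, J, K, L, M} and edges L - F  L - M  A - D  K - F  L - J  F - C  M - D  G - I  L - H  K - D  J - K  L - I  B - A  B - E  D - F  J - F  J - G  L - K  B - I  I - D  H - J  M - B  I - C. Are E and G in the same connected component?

From E we can reach A, B, C, D, E, F, G, H, I, J, K, L, M, which includes G.

Yes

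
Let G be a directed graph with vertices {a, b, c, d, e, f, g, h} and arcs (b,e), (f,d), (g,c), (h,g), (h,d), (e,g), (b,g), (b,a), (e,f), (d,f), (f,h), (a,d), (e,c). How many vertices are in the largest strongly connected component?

{d, f, h} are all mutually reachable — one SCC of size 3.
{e} is an SCC by itself.
{g} is an SCC by itself.
{c} is an SCC by itself.
{b} is an SCC by itself.
(and 1 more singleton SCC)
The largest has 3 vertices.

3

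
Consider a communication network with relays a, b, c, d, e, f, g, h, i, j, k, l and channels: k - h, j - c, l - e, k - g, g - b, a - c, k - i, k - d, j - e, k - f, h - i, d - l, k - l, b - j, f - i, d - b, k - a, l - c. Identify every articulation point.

k

Removing k increases the component count from 1 to 2, so k is a cut vertex.
By contrast removing b leaves 1 component; it is not a cut vertex. No other vertex is a cut vertex either.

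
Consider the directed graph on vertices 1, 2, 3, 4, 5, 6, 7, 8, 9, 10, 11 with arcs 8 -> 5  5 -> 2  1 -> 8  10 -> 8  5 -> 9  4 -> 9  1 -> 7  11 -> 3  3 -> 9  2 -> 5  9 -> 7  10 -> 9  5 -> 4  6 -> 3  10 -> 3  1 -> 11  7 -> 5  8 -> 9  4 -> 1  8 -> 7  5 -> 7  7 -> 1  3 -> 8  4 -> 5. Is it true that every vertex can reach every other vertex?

There is no directed path from 4 to 10, so the graph is not strongly connected.

No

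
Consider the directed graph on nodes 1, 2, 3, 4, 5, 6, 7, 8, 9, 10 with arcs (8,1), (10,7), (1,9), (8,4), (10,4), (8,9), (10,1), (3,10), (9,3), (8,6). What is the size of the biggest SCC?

4

{1, 3, 9, 10} are all mutually reachable — one SCC of size 4.
{2} is an SCC by itself.
{7} is an SCC by itself.
{6} is an SCC by itself.
{8} is an SCC by itself.
(and 2 more singleton SCCs)
The largest has 4 vertices.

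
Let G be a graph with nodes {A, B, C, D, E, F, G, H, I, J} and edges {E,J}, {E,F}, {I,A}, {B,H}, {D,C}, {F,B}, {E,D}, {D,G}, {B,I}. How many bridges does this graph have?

9

removing B-H disconnects B from H; removing D-C disconnects D from C; removing J-E disconnects J from E; removing B-F disconnects B from F — these are bridges.
In total 9 edges are bridges.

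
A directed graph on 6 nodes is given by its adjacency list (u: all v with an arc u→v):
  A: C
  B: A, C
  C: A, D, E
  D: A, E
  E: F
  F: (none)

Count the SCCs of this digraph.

{A, C, D} are all mutually reachable — one SCC of size 3.
{B} is an SCC by itself.
{E} is an SCC by itself.
{F} is an SCC by itself.
That gives 4 strongly connected components.

4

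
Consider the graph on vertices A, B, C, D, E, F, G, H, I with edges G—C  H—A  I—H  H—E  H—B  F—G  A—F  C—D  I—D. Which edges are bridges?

The edges on the cycle I-H-A-F-G-C-D-I are not bridges since each lies on that cycle.
But removing B—H disconnects B from H; removing H—E disconnects H from E — these are bridges.

B-H, E-H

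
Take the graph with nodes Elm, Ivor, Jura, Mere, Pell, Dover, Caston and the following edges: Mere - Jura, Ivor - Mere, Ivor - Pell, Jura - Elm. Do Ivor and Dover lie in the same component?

No

The component containing Ivor is {Elm, Ivor, Jura, Mere, Pell}, and Dover is not in it.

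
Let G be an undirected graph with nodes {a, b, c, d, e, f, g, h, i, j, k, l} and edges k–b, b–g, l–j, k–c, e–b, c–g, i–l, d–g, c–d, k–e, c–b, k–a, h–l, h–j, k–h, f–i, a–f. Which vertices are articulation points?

k

Removing k increases the component count from 1 to 2, so k is a cut vertex.
By contrast removing h leaves 1 component; it is not a cut vertex. No other vertex is a cut vertex either.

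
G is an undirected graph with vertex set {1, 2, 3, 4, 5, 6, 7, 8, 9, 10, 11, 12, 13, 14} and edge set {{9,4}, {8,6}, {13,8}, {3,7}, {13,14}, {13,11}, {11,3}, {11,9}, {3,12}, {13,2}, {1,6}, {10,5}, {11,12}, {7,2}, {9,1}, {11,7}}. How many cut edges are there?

The edges on the cycle 13-11-3-7-2-13 are not bridges since each lies on that cycle.
But removing 10–5 disconnects 10 from 5; removing 4–9 disconnects 4 from 9; removing 14–13 disconnects 14 from 13 — these are bridges.
That makes 3 bridges.

3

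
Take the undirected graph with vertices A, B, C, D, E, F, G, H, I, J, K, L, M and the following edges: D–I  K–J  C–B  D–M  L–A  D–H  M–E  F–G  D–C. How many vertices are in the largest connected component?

7

Starting from F we can reach F, G. That is one component of size 2.
Starting from J we can reach J, K. That is one component of size 2.
Starting from A we can reach A, L. That is one component of size 2.
Starting from B we can reach B, C, D, E, H, I, M. That is one component of size 7.
The largest has 7 vertices.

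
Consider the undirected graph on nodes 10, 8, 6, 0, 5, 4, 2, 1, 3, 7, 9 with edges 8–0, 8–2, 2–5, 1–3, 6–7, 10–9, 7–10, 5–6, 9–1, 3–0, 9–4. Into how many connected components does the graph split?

Starting from 0 we can reach 0, 1, 2, 3, 4, 5, 6, 7, 8, 9, 10. That is one component of size 11.
Total: 1 component.

1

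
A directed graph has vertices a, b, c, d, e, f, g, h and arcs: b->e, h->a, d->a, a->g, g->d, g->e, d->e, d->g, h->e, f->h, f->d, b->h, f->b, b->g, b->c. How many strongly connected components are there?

{a, d, g} are all mutually reachable — one SCC of size 3.
{e} is an SCC by itself.
{f} is an SCC by itself.
{b} is an SCC by itself.
{c} is an SCC by itself.
(and 1 more singleton SCC)
That gives 6 strongly connected components.

6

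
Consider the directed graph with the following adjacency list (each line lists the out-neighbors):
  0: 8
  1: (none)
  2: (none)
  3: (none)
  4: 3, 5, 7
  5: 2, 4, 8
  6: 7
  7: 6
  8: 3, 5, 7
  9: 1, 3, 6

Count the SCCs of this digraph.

7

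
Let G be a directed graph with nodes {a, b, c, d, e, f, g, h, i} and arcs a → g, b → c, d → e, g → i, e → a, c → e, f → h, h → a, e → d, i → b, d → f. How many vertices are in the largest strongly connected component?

{a, b, c, d, e, f, g, h, i} are all mutually reachable — one SCC of size 9.
The largest has 9 vertices.

9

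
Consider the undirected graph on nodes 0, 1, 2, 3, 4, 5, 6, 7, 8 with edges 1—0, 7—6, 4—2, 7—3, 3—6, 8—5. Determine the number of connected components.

4

Starting from 5 we can reach 5, 8. That is one component of size 2.
Starting from 2 we can reach 2, 4. That is one component of size 2.
Starting from 0 we can reach 0, 1. That is one component of size 2.
Starting from 3 we can reach 3, 6, 7. That is one component of size 3.
Total: 4 components.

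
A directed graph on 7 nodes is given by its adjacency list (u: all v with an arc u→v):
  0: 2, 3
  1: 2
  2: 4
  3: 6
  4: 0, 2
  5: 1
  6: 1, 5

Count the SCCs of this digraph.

1

{0, 1, 2, 3, 4, 5, 6} are all mutually reachable — one SCC of size 7.
That gives 1 strongly connected component.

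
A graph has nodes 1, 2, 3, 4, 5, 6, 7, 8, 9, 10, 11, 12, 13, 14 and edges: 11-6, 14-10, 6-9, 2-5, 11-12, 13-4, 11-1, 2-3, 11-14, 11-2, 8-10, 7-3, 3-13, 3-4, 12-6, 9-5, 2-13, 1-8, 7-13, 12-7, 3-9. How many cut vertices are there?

Removing 11 increases the component count from 1 to 2, so 11 is a cut vertex.
By contrast removing 1 leaves 1 component; it is not a cut vertex. No other vertex is a cut vertex either.

1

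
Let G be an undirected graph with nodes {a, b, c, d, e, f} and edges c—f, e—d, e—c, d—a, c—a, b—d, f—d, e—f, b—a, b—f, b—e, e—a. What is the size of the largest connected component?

Starting from a we can reach a, b, c, d, e, f. That is one component of size 6.
The largest has 6 vertices.

6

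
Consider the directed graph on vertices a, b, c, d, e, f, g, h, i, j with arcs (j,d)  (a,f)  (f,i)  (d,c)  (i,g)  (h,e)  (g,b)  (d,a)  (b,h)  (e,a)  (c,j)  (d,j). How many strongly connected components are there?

2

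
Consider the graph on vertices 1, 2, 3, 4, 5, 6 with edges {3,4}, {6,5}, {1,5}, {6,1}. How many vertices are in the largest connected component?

2 is isolated — a component by itself.
Starting from 3 we can reach 3, 4. That is one component of size 2.
Starting from 1 we can reach 1, 5, 6. That is one component of size 3.
The largest has 3 vertices.

3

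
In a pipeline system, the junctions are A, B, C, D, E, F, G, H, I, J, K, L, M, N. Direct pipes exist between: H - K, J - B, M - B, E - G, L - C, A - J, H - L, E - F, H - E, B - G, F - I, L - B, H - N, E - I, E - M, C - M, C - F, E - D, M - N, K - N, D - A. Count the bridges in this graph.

The edges on the cycle H-E-D-A-J-B-L-H are not bridges since each lies on that cycle.
Every edge lies on some cycle, so there are no bridges.

0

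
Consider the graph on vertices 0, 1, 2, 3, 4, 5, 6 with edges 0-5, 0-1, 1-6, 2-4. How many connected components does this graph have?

3 is isolated — a component by itself.
Starting from 2 we can reach 2, 4. That is one component of size 2.
Starting from 0 we can reach 0, 1, 5, 6. That is one component of size 4.
Total: 3 components.

3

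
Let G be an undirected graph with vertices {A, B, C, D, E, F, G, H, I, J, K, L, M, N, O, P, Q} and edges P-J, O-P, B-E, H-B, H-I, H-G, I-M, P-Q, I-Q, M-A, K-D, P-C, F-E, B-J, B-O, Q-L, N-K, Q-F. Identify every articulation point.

Removing H increases the component count from 2 to 3, so H is a cut vertex.
Removing I increases the component count from 2 to 3, so I is a cut vertex.
Removing K increases the component count from 2 to 3, so K is a cut vertex.
Likewise M, P, Q are cut vertices.
By contrast removing F leaves 2 components; it is not a cut vertex. No other vertex is a cut vertex either.

H, I, K, M, P, Q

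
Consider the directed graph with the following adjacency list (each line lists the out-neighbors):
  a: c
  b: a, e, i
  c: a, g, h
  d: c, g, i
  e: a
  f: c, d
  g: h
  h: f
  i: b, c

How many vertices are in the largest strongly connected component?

9

{a, b, c, d, e, f, g, h, i} are all mutually reachable — one SCC of size 9.
The largest has 9 vertices.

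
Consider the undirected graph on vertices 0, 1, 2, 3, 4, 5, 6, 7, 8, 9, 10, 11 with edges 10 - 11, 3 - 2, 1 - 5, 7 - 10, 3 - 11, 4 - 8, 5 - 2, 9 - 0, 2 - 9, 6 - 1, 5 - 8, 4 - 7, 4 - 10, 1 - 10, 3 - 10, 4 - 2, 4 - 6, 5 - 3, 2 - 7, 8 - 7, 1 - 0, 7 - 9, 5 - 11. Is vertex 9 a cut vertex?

Deleting 9 leaves 1 component (was 1) (its neighbors 0, 2, 7 remain connected to each other), so 9 is not a cut vertex.

No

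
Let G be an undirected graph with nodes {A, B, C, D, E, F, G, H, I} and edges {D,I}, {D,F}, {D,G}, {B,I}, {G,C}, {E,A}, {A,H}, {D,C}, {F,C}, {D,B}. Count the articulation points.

Removing A increases the component count from 2 to 3, so A is a cut vertex.
Removing D increases the component count from 2 to 3, so D is a cut vertex.
By contrast removing I leaves 2 components; it is not a cut vertex. No other vertex is a cut vertex either.

2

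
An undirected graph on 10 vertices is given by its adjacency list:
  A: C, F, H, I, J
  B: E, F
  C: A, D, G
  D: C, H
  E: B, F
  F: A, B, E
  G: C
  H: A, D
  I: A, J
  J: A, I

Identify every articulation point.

Removing A increases the component count from 1 to 3, so A is a cut vertex.
Removing C increases the component count from 1 to 2, so C is a cut vertex.
Removing F increases the component count from 1 to 2, so F is a cut vertex.
By contrast removing H leaves 1 component; it is not a cut vertex. No other vertex is a cut vertex either.

A, C, F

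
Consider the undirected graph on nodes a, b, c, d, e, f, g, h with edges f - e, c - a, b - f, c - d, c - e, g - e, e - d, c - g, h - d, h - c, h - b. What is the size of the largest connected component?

8

Starting from a we can reach a, b, c, d, e, f, g, h. That is one component of size 8.
The largest has 8 vertices.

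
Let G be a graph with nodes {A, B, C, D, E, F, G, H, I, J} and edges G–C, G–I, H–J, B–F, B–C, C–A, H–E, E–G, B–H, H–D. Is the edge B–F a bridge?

Yes

Removing B–F leaves no path between B and F: the component count goes from 1 to 2. So it is a bridge.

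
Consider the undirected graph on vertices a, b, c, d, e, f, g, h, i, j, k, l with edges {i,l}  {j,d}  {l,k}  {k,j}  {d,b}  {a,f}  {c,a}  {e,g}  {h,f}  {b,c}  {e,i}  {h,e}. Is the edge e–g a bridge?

Removing e–g leaves no path between e and g: the component count goes from 1 to 2. So it is a bridge.

Yes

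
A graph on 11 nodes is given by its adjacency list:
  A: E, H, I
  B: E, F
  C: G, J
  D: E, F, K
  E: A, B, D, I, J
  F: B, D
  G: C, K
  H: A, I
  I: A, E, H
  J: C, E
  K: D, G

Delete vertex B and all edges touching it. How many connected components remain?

With B gone, the remaining components are: {A, C, D, E, F, G, H, I, J, K}.
That is 1 component.

1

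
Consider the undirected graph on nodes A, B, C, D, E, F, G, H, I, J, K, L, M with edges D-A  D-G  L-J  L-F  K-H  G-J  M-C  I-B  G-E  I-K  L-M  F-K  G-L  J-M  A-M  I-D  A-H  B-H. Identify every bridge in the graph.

C-M, E-G

The edges on the cycle D-A-M-L-G-D are not bridges since each lies on that cycle.
But removing E-G disconnects E from G; removing M-C disconnects M from C — these are bridges.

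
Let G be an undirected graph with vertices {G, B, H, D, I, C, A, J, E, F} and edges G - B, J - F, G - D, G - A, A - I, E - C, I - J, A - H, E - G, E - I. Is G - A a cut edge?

After removing G - A, the path G-E-I-A still connects them, so the edge is not a bridge.

No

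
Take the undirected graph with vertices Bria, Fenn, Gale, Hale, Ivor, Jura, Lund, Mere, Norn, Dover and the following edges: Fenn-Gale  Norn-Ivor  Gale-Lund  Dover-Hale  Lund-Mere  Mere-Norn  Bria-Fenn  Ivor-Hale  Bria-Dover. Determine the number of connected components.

2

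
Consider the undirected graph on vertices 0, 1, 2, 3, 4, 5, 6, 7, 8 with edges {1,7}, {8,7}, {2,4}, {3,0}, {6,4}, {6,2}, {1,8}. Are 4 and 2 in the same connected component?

Yes

From 4 we can reach 2, 4, 6, which includes 2.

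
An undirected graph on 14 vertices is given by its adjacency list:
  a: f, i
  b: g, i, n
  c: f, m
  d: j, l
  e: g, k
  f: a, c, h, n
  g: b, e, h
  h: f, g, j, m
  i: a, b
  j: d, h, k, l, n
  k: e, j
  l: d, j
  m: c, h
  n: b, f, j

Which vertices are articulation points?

Removing j increases the component count from 1 to 2, so j is a cut vertex.
By contrast removing g leaves 1 component; it is not a cut vertex. No other vertex is a cut vertex either.

j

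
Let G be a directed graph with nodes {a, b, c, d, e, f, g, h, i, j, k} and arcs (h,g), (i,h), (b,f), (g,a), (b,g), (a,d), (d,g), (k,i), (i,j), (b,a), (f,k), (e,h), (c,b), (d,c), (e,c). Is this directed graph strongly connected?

No

There is no directed path from c to e, so the graph is not strongly connected.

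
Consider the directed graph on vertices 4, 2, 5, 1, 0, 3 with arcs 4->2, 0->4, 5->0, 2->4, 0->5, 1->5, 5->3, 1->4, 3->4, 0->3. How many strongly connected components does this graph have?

4

{0, 5} are all mutually reachable — one SCC of size 2.
{2, 4} are all mutually reachable — one SCC of size 2.
{3} is an SCC by itself.
{1} is an SCC by itself.
That gives 4 strongly connected components.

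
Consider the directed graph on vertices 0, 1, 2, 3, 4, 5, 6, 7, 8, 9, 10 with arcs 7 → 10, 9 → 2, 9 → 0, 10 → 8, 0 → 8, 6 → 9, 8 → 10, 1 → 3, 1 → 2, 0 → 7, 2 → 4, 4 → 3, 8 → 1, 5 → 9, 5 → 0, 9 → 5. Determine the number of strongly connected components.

{8, 10} are all mutually reachable — one SCC of size 2.
{5, 9} are all mutually reachable — one SCC of size 2.
{1} is an SCC by itself.
{0} is an SCC by itself.
{4} is an SCC by itself.
(and 4 more singleton SCCs)
That gives 9 strongly connected components.

9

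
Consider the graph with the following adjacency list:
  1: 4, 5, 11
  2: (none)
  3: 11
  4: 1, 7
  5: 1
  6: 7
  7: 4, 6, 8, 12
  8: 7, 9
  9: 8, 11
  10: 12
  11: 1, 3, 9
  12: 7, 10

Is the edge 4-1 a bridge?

No

After removing 4-1, the path 4-7-8-9-11-1 still connects them, so the edge is not a bridge.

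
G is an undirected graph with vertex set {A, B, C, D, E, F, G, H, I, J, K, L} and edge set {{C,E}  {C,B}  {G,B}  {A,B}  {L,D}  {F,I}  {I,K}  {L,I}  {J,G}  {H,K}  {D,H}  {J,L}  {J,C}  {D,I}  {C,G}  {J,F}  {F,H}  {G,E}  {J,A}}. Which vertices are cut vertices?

Removing J increases the component count from 1 to 2, so J is a cut vertex.
By contrast removing K leaves 1 component; it is not a cut vertex. No other vertex is a cut vertex either.

J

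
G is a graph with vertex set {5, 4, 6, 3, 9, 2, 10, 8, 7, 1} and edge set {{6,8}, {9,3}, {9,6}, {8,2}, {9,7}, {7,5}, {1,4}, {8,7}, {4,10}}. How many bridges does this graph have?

5

The edges on the cycle 9-6-8-7-9 are not bridges since each lies on that cycle.
But removing 9—3 disconnects 9 from 3; removing 4—10 disconnects 4 from 10; removing 4—1 disconnects 4 from 1; removing 8—2 disconnects 8 from 2 — these are bridges.
In total 5 edges are bridges.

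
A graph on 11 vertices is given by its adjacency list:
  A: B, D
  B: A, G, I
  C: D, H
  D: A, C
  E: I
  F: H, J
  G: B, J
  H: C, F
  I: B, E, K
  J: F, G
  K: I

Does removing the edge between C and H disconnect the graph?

After removing C-H, the path C-D-A-B-G-J-F-H still connects them, so the edge is not a bridge.

No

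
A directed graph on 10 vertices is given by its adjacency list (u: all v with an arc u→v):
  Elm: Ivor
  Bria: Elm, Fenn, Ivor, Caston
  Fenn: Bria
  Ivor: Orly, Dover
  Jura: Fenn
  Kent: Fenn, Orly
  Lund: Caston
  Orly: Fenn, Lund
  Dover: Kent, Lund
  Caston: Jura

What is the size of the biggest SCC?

10

{Elm, Bria, Fenn, Ivor, Jura, Kent, Lund, Orly, Dover, Caston} are all mutually reachable — one SCC of size 10.
The largest has 10 vertices.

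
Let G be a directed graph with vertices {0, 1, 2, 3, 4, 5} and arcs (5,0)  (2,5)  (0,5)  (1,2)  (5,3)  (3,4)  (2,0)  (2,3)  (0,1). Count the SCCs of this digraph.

{0, 1, 2, 5} are all mutually reachable — one SCC of size 4.
{3} is an SCC by itself.
{4} is an SCC by itself.
That gives 3 strongly connected components.

3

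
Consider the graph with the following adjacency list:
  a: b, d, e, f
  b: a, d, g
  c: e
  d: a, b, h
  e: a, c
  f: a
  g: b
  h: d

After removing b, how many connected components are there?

2

With b gone, the remaining components are: {g}; {a, c, d, e, f, h}.
That is 2 components.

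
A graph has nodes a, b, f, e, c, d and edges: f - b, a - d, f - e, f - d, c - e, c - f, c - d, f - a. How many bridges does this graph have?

The edges on the cycle c-f-e-c are not bridges since each lies on that cycle.
But removing b - f disconnects b from f — this is a bridge.

1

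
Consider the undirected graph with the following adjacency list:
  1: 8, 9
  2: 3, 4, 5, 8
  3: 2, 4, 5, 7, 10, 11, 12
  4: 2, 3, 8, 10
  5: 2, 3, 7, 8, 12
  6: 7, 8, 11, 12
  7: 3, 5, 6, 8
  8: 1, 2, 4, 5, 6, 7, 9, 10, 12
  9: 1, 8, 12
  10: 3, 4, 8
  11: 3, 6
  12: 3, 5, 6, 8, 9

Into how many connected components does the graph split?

1

Starting from 1 we can reach 1, 2, 3, 4, 5, 6, 7, 8, 9, 10, 11, 12. That is one component of size 12.
Total: 1 component.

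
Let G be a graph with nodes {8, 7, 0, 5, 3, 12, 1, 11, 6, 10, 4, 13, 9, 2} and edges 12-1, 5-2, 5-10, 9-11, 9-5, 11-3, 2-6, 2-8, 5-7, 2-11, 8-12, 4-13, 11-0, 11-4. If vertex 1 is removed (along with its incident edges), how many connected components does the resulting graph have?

1

With 1 gone, the remaining components are: {0, 2, 3, 4, 5, 6, 7, 8, 9, 10, 11, 12, 13}.
That is 1 component.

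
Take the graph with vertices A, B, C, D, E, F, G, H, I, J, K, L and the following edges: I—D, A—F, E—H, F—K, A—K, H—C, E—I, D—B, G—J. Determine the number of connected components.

L is isolated — a component by itself.
Starting from G we can reach G, J. That is one component of size 2.
Starting from A we can reach A, F, K. That is one component of size 3.
Starting from B we can reach B, C, D, E, H, I. That is one component of size 6.
Total: 4 components.

4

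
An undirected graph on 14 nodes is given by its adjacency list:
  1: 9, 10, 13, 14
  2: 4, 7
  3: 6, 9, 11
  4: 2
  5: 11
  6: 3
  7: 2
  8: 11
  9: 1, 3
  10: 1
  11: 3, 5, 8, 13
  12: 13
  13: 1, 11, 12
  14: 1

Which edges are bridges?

The edges on the cycle 1-9-3-11-13-1 are not bridges since each lies on that cycle.
But removing 13-12 disconnects 13 from 12; removing 3-6 disconnects 3 from 6; removing 7-2 disconnects 7 from 2; removing 11-8 disconnects 11 from 8 — these are bridges.
In total 8 edges are bridges.

1-10, 1-14, 11-5, 11-8, 12-13, 2-4, 2-7, 3-6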